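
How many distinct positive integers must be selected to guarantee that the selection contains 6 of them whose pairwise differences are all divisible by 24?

Integers whose pairwise differences are multiples of 24 are exactly those sharing a remainder mod 24. By pigeonhole, the 24 residue classes mod 24 are the pigeonholes.
With 120 integers one could put 5 in each residue class and have no class reach 6.
The 121st integer pushes some class to 6, so 24·5 + 1 = 121.

121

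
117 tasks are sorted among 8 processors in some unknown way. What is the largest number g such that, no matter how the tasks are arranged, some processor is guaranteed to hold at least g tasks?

15

By pigeonhole, the 8 processors are the holes and the 117 tasks are the pigeons.
If every processor held at most 14 tasks, the total would be at most 8 × 14 = 112, which is less than 117.
So some processor holds at least ⌈117/8⌉ = 15 tasks.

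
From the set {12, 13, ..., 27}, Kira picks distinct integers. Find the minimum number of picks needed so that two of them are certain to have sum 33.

12

Group the elements by complementary pair {x, 33−x}: {12,21}, {13,20}, {14,19}, …, giving 5 two-element pairs and 6 integers whose partner 33−x falls outside [12,27].
Pigeonhole: treating each of those 11 groups as a pigeonhole, one can pick one integer per group — 11 integers — with no two summing to 33.
The 12th integer lands in an occupied pair, forcing a sum of 33.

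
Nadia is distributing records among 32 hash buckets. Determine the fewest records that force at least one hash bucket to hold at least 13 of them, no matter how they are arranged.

385

With 384 records one could put exactly 12 in each of the 32 hash buckets, and no hash bucket would reach 13.
One more record must land in a hash bucket that already has 12, giving it 13.
So 32 × 12 + 1 = 385 records are required.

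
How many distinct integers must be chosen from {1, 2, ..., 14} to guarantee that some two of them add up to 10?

Two chosen integers sum to 10 exactly when both halves of some pair {x, 10−x} with 1 ≤ x ≤ 10−x ≤ 9 are chosen — 4 such pairs.
The remaining 6 elements (those with no distinct partner in range) can never complete a 10-sum, so the worst case takes all of them and one from each pair: 6 + 4 = 10.
The 11th integer has to be the second member of some pair, so 10 + 1 = 11.

11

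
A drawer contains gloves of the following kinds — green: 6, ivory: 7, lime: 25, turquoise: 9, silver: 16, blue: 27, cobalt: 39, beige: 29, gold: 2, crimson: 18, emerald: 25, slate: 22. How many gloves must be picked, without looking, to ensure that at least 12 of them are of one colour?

113

The 12 colours are the holes; the gloves drawn are the pigeons.
To avoid 12 of any one colour, the worst case takes at most 11 of each colour, or every glove of a colour that has fewer than 11.
That gives 6 + 7 + 11 + 9 + 11 + 11 + 11 + 11 + 2 + 11 + 11 + 11 = 112 gloves with no colour reaching 12.
The next glove forces some colour to 12, so 112 + 1 = 113.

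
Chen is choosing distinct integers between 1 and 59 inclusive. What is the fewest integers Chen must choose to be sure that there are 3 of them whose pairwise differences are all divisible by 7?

Integers whose pairwise differences are multiples of 7 are exactly those sharing a remainder mod 7. The 7 residue classes mod 7 are the pigeonholes.
With 14 integers one could put 2 in each residue class and have no class reach 3.
The 15th integer pushes some class to 3, so 7·2 + 1 = 15.

15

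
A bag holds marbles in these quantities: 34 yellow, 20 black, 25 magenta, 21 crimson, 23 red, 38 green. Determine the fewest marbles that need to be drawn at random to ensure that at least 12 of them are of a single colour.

67

An adversary could hand out at most 11 marbles per colour: 11 + 11 + 11 + 11 + 11 + 11 = 66 marbles and still no colour has 12.
One more marble lands in a colour already at 11, so 67 draws are enough and 66 are not.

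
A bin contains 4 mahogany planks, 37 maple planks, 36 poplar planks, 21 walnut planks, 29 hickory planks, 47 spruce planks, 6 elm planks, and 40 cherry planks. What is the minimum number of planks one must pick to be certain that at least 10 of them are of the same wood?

65

The 8 woods are the holes; the planks drawn are the pigeons.
To avoid 10 of any one wood, the worst case takes at most 9 of each wood, or every plank of a wood that has fewer than 9.
That gives 4 + 9 + 9 + 9 + 9 + 9 + 6 + 9 = 64 planks with no wood reaching 10.
The next plank forces some wood to 10, so 64 + 1 = 65.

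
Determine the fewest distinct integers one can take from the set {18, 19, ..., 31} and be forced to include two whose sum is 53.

10

Two chosen integers sum to 53 exactly when both halves of some pair {x, 53−x} with 22 ≤ x ≤ 53−x ≤ 31 are chosen — 5 such pairs.
The remaining 4 elements (those with no distinct partner in range) can never complete a 53-sum, so the worst case takes all of them and one from each pair: 4 + 5 = 9.
By pigeonhole, the 10th integer has to be the second member of some pair, so 9 + 1 = 10.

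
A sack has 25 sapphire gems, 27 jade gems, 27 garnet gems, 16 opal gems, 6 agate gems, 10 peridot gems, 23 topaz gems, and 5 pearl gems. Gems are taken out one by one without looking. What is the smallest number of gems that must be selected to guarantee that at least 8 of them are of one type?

By the pigeonhole principle, put each drawn gem into a box by type. The largest draw with every box below 8 takes min(count, 7) from each type; types with fewer than 7 contribute all they have.
Σ min(cᵢ, 7) = 7 + 7 + 7 + 7 + 6 + 7 + 7 + 5 = 53.
Draw number 53 + 1 = 54 must push one box to 8.

54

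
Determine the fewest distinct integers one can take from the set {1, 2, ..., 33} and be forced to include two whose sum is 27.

21

A set avoiding the sum 27 can contain at most one of each pair {x, 27−x}, plus the 7 elements whose complement lies outside the range.
The integers 14, …, 33 (20 of them) are such a set: any two sum to at least 14+15 = 29 > 27.
Any 21st integer completes one of the 13 pairs, so 21 choices force a sum of 27.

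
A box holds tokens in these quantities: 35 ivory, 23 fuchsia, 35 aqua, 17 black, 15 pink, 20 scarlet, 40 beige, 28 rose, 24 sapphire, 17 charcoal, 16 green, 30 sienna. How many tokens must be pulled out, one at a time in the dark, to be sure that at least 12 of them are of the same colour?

The 12 colours are the holes; the tokens drawn are the pigeons.
To avoid 12 of any one colour, the worst case takes at most 11 of each colour.
That gives 11 + 11 + 11 + 11 + 11 + 11 + 11 + 11 + 11 + 11 + 11 + 11 = 132 tokens with no colour reaching 12.
The next token forces some colour to 12, so 132 + 1 = 133.

133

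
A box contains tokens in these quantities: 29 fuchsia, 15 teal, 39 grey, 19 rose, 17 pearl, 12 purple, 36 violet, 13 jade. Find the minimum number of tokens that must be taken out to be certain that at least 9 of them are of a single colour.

The 8 colours are the holes; the tokens drawn are the pigeons.
To avoid 9 of any one colour, the worst case takes at most 8 of each colour.
That gives 8 + 8 + 8 + 8 + 8 + 8 + 8 + 8 = 64 tokens with no colour reaching 9.
The next token forces some colour to 9, so 64 + 1 = 65.

65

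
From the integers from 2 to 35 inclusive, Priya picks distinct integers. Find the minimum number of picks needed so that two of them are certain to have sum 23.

A set avoiding the sum 23 can contain at most one of each pair {x, 23−x}, plus the 14 elements whose complement lies outside the range.
The integers 12, …, 35 (24 of them) are such a set: any two sum to at least 12+13 = 25 > 23.
Pigeonhole: any 25th integer completes one of the 10 pairs, so 25 choices force a sum of 23.

25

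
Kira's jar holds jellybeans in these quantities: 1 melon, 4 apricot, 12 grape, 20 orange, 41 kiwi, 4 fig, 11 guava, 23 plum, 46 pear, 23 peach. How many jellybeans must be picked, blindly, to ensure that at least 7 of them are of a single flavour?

The 10 flavours are the holes; the jellybeans drawn are the pigeons.
To avoid 7 of any one flavour, the worst case takes at most 6 of each flavour, or every jellybean of a flavour that has fewer than 6.
That gives 1 + 4 + 6 + 6 + 6 + 4 + 6 + 6 + 6 + 6 = 51 jellybeans with no flavour reaching 7.
The next jellybean forces some flavour to 7, so 51 + 1 = 52.

52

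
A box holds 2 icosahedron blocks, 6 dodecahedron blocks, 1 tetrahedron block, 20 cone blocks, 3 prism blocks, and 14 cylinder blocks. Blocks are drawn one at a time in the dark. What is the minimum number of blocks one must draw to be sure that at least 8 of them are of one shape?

27

An adversary could hand out at most 7 blocks per shape (4 shapes run out sooner): 2 + 6 + 1 + 7 + 3 + 7 = 26 blocks and still no shape has 8.
By the pigeonhole principle, one more block lands in a shape already at 7, so 27 draws are enough and 26 are not.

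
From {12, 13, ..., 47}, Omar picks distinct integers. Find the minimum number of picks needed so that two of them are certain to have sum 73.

Two chosen integers sum to 73 exactly when both halves of some pair {x, 73−x} with 26 ≤ x ≤ 73−x ≤ 47 are chosen — 11 such pairs.
The remaining 14 elements (those with no distinct partner in range) can never complete a 73-sum, so the worst case takes all of them and one from each pair: 14 + 11 = 25.
By pigeonhole, the 26th integer has to be the second member of some pair, so 25 + 1 = 26.

26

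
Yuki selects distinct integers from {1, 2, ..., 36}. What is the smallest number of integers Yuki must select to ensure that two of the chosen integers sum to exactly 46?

A set avoiding the sum 46 can contain at most one of each pair {x, 46−x}, plus the 10 elements whose complement lies outside the range or equal to its own complement.
The integers 1, …, 23 (23 of them) are such a set: any two sum to at least 1+2 = 3 and at most 22+23 = 45 < 46.
Any 24th integer completes one of the 13 pairs, so 24 choices force a sum of 46.

24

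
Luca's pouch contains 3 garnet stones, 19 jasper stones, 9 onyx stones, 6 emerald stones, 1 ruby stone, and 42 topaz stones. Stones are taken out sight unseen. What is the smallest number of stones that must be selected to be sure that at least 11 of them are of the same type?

By pigeonhole, the 6 types are the holes; the stones drawn are the pigeons.
To avoid 11 of any one type, the worst case takes at most 10 of each type, or every stone of a type that has fewer than 10.
That gives 3 + 10 + 9 + 6 + 1 + 10 = 39 stones with no type reaching 11.
The next stone forces some type to 11, so 39 + 1 = 40.

40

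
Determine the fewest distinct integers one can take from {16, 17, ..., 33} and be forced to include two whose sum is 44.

13

A set avoiding the sum 44 can contain at most one of each pair {x, 44−x}, plus the 6 elements whose complement lies outside the range or equal to its own complement.
The integers 22, …, 33 (12 of them) are such a set: any two sum to at least 22+23 = 45 > 44.
Any 13th integer completes one of the 6 pairs, so 13 choices force a sum of 44.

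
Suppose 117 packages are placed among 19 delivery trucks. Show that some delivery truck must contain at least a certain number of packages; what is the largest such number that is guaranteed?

7

Pigeonhole: the 19 delivery trucks are the holes and the 117 packages are the pigeons.
If every delivery truck held at most 6 packages, the total would be at most 19 × 6 = 114, which is less than 117.
So some delivery truck holds at least ⌈117/19⌉ = 7 packages.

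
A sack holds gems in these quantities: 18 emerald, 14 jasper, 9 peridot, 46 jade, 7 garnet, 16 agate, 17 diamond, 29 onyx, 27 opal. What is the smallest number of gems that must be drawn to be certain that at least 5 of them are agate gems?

In the worst case for collecting agate gems, every non-agate gem comes out first.
There are 18 + 14 + 9 + 46 + 7 + 17 + 29 + 27 = 167 non-agate gems altogether.
After those, each further gem must be agate, so 167 + 5 = 172 draws guarantee 5 agate gems.

172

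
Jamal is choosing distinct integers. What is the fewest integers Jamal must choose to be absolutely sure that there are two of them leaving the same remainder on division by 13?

14

By pigeonhole, the 13 residue classes mod 13 are the pigeonholes.
With 13 integers one could put 1 in each residue class and have no class reach 2.
The 14th integer pushes some class to 2, so 13·1 + 1 = 14.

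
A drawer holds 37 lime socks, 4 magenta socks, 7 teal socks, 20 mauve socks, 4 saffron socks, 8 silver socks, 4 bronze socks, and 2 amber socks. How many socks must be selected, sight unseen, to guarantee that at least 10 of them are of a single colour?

By the pigeonhole principle, the 8 colours are the holes; the socks drawn are the pigeons.
To avoid 10 of any one colour, the worst case takes at most 9 of each colour, or every sock of a colour that has fewer than 9.
That gives 9 + 4 + 7 + 9 + 4 + 8 + 4 + 2 = 47 socks with no colour reaching 10.
The next sock forces some colour to 10, so 47 + 1 = 48.

48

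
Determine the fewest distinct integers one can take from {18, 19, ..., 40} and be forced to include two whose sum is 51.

16

Two chosen integers sum to 51 exactly when both halves of some pair {x, 51−x} with 18 ≤ x ≤ 51−x ≤ 33 are chosen — 8 such pairs.
The remaining 7 elements (those with no distinct partner in range) can never complete a 51-sum, so the worst case takes all of them and one from each pair: 7 + 8 = 15.
By the pigeonhole principle, the 16th integer has to be the second member of some pair, so 15 + 1 = 16.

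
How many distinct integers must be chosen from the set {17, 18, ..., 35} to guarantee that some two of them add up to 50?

12

Group the elements by complementary pair {x, 50−x}: {17,33}, {18,32}, {19,31}, …, giving 8 two-element pairs; the single value 25 (it cannot pair with itself since the integers are distinct); and 2 integers whose partner 50−x falls outside [17,35].
Treating each of those 11 groups as a pigeonhole, one can pick one integer per group — 11 integers — with no two summing to 50.
The 12th integer lands in an occupied pair, forcing a sum of 50.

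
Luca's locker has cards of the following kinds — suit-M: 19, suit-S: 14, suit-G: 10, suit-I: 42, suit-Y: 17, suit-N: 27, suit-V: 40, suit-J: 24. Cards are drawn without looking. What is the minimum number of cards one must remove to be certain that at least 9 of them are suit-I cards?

160

In the worst case for collecting suit-I cards, every non-suit-I card comes out first.
There are 19 + 14 + 10 + 17 + 27 + 40 + 24 = 151 non-suit-I cards altogether.
After those, each further card must be suit-I, so 151 + 9 = 160 draws guarantee 9 suit-I cards.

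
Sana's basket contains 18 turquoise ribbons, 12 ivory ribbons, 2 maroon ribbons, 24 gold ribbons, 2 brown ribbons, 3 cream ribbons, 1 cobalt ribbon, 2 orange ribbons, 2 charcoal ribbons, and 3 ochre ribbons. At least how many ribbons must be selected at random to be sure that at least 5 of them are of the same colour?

Put each drawn ribbon into a box by colour. The largest draw with every box below 5 takes min(count, 4) from each colour; colours with fewer than 4 contribute all they have.
Σ min(cᵢ, 4) = 4 + 4 + 2 + 4 + 2 + 3 + 1 + 2 + 2 + 3 = 27.
Draw number 27 + 1 = 28 must push one box to 5.

28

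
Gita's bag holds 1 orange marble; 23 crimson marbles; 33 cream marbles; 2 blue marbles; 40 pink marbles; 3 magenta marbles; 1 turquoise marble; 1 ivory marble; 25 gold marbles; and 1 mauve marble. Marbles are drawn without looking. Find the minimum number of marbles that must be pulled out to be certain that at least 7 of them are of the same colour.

Pigeonhole: put each drawn marble into a box by colour. The largest draw with every box below 7 takes min(count, 6) from each colour; colours with fewer than 6 contribute all they have.
Σ min(cᵢ, 6) = 1 + 6 + 6 + 2 + 6 + 3 + 1 + 1 + 6 + 1 = 33.
Draw number 33 + 1 = 34 must push one box to 7.

34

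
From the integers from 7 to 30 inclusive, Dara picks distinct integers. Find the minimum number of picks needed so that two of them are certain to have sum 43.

Group the elements by complementary pair {x, 43−x}: {13,30}, {14,29}, {15,28}, …, giving 9 two-element pairs and 6 integers whose partner 43−x falls outside [7,30].
Treating each of those 15 groups as a pigeonhole, one can pick one integer per group — 15 integers — with no two summing to 43.
The 16th integer lands in an occupied pair, forcing a sum of 43.

16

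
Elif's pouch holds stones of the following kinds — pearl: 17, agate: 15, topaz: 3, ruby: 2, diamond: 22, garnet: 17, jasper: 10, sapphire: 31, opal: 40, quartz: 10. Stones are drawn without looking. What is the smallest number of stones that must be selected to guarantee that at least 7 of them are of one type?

54

An adversary could hand out at most 6 stones per type (topaz, ruby run out sooner): 6 + 6 + 3 + 2 + 6 + 6 + 6 + 6 + 6 + 6 = 53 stones and still no type has 7.
One more stone lands in a type already at 6, so 54 draws are enough and 53 are not.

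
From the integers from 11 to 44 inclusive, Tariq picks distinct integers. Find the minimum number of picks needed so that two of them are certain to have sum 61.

Two chosen integers sum to 61 exactly when both halves of some pair {x, 61−x} with 17 ≤ x ≤ 61−x ≤ 44 are chosen — 14 such pairs.
The remaining 6 elements (those with no distinct partner in range) can never complete a 61-sum, so the worst case takes all of them and one from each pair: 6 + 14 = 20.
By pigeonhole, the 21st integer has to be the second member of some pair, so 20 + 1 = 21.

21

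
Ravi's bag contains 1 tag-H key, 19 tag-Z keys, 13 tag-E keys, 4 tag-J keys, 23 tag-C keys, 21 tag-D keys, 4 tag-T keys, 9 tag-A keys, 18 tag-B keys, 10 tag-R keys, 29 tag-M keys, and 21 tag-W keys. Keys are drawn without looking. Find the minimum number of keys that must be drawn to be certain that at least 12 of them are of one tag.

106

The 12 tags are the holes; the keys drawn are the pigeons.
To avoid 12 of any one tag, the worst case takes at most 11 of each tag, or every key of a tag that has fewer than 11.
That gives 1 + 11 + 11 + 4 + 11 + 11 + 4 + 9 + 11 + 10 + 11 + 11 = 105 keys with no tag reaching 12.
The next key forces some tag to 12, so 105 + 1 = 106.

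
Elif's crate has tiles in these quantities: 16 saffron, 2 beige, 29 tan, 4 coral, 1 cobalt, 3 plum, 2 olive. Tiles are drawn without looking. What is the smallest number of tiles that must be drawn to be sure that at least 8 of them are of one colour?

27

An adversary could hand out at most 7 tiles per colour (5 colours run out sooner): 7 + 2 + 7 + 4 + 1 + 3 + 2 = 26 tiles and still no colour has 8.
Pigeonhole: one more tile lands in a colour already at 7, so 27 draws are enough and 26 are not.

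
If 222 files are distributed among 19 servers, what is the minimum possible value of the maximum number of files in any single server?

12

The 19 servers are the holes and the 222 files are the pigeons.
If every server held at most 11 files, the total would be at most 19 × 11 = 209, which is less than 222.
So some server holds at least ⌈222/19⌉ = 12 files.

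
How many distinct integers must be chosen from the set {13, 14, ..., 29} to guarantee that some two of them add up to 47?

Two chosen integers sum to 47 exactly when both halves of some pair {x, 47−x} with 18 ≤ x ≤ 47−x ≤ 29 are chosen — 6 such pairs.
The remaining 5 elements (those with no distinct partner in range) can never complete a 47-sum, so the worst case takes all of them and one from each pair: 5 + 6 = 11.
Pigeonhole: the 12th integer has to be the second member of some pair, so 11 + 1 = 12.

12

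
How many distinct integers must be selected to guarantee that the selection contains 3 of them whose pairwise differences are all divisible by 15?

31

Integers whose pairwise differences are multiples of 15 are exactly those sharing a remainder mod 15. The 15 residue classes mod 15 are the pigeonholes.
With 30 integers one could put 2 in each residue class and have no class reach 3.
The 31st integer pushes some class to 3, so 15·2 + 1 = 31.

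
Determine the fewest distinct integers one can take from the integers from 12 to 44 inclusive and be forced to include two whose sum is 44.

24

A set avoiding the sum 44 can contain at most one of each pair {x, 44−x}, plus the 13 elements whose complement lies outside the range or equal to its own complement.
The integers 22, …, 44 (23 of them) are such a set: any two sum to at least 22+23 = 45 > 44.
Pigeonhole: any 24th integer completes one of the 10 pairs, so 24 choices force a sum of 44.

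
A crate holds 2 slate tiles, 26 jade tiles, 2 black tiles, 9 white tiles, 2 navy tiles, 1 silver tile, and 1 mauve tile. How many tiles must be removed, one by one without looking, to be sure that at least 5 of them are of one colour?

An adversary could hand out at most 4 tiles per colour (5 colours run out sooner): 2 + 4 + 2 + 4 + 2 + 1 + 1 = 16 tiles and still no colour has 5.
One more tile lands in a colour already at 4, so 17 draws are enough and 16 are not.

17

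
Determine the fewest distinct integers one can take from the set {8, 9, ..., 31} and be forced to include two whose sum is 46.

17

Group the elements by complementary pair {x, 46−x}: {15,31}, {16,30}, {17,29}, …, giving 8 two-element pairs, the single value 23 (it cannot pair with itself since the integers are distinct), and 7 integers whose partner 46−x falls outside [8,31].
By the pigeonhole principle, treating each of those 16 groups as a pigeonhole, one can pick one integer per group — 16 integers — with no two summing to 46.
The 17th integer lands in an occupied pair, forcing a sum of 46.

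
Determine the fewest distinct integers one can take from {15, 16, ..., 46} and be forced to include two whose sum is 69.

21

Two chosen integers sum to 69 exactly when both halves of some pair {x, 69−x} with 23 ≤ x ≤ 69−x ≤ 46 are chosen — 12 such pairs.
The remaining 8 elements (those with no distinct partner in range) can never complete a 69-sum, so the worst case takes all of them and one from each pair: 8 + 12 = 20.
By pigeonhole, the 21st integer has to be the second member of some pair, so 20 + 1 = 21.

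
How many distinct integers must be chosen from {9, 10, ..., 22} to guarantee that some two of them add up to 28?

10

Group the elements by complementary pair {x, 28−x}: {9,19}, {10,18}, {11,17}, …, giving 5 two-element pairs, the single value 14 (it cannot pair with itself since the integers are distinct), and 3 integers whose partner 28−x falls outside [9,22].
Pigeonhole: treating each of those 9 groups as a pigeonhole, one can pick one integer per group — 9 integers — with no two summing to 28.
The 10th integer lands in an occupied pair, forcing a sum of 28.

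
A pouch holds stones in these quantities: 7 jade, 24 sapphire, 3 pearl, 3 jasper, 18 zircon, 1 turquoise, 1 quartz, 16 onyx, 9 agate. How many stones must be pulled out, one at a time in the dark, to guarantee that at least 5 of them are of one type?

Pigeonhole: put each drawn stone into a box by type. The largest draw with every box below 5 takes min(count, 4) from each type; types with fewer than 4 contribute all they have.
Σ min(cᵢ, 4) = 4 + 4 + 3 + 3 + 4 + 1 + 1 + 4 + 4 = 28.
Draw number 28 + 1 = 29 must push one box to 5.

29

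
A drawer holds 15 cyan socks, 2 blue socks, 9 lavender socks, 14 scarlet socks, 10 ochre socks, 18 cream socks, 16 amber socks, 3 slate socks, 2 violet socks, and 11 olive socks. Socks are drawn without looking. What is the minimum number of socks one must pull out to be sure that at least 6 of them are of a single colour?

By pigeonhole, the 10 colours are the holes; the socks drawn are the pigeons.
To avoid 6 of any one colour, the worst case takes at most 5 of each colour, or every sock of a colour that has fewer than 5.
That gives 5 + 2 + 5 + 5 + 5 + 5 + 5 + 3 + 2 + 5 = 42 socks with no colour reaching 6.
The next sock forces some colour to 6, so 42 + 1 = 43.

43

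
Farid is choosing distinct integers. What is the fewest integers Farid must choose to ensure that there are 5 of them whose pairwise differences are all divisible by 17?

69

Integers whose pairwise differences are multiples of 17 are exactly those sharing a remainder mod 17. By the pigeonhole principle, the 17 residue classes mod 17 are the pigeonholes.
With 68 integers one could put 4 in each residue class and have no class reach 5.
The 69th integer pushes some class to 5, so 17·4 + 1 = 69.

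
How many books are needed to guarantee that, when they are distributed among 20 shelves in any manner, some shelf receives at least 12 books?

221

With 220 books one could put exactly 11 in each of the 20 shelves, and no shelf would reach 12.
Pigeonhole: one more book must land in a shelf that already has 11, giving it 12.
So 20 × 11 + 1 = 221 books are required.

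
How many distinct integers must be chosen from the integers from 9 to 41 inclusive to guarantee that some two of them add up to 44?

21

Group the elements by complementary pair {x, 44−x}: {9,35}, {10,34}, {11,33}, …, giving 13 two-element pairs, the single value 22 (it cannot pair with itself since the integers are distinct), and 6 integers whose partner 44−x falls outside [9,41].
By the pigeonhole principle, treating each of those 20 groups as a pigeonhole, one can pick one integer per group — 20 integers — with no two summing to 44.
The 21st integer lands in an occupied pair, forcing a sum of 44.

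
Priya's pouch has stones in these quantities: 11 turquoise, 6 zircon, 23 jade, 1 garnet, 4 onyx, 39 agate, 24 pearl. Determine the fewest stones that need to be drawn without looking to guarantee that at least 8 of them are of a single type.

40

An adversary could hand out at most 7 stones per type (zircon, garnet, onyx run out sooner): 7 + 6 + 7 + 1 + 4 + 7 + 7 = 39 stones and still no type has 8.
Pigeonhole: one more stone lands in a type already at 7, so 40 draws are enough and 39 are not.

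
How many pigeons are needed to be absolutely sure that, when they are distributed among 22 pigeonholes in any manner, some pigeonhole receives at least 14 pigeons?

287

With 286 pigeons one could put exactly 13 in each of the 22 pigeonholes, and no pigeonhole would reach 14.
One more pigeon must land in a pigeonhole that already has 13, giving it 14.
So 22 × 13 + 1 = 287 pigeons are required.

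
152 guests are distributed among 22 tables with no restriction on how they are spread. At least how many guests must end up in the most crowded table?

7

The 22 tables are the holes and the 152 guests are the pigeons.
If every table held at most 6 guests, the total would be at most 22 × 6 = 132, which is less than 152.
So some table holds at least ⌈152/22⌉ = 7 guests.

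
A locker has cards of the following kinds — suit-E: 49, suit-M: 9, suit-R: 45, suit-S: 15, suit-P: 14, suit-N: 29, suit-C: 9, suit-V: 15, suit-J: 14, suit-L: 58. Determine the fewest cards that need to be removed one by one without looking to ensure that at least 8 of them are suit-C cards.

In the worst case for collecting suit-C cards, every non-suit-C card comes out first.
There are 49 + 9 + 45 + 15 + 14 + 29 + 15 + 14 + 58 = 248 non-suit-C cards altogether.
After those, each further card must be suit-C, so 248 + 8 = 256 draws guarantee 8 suit-C cards.

256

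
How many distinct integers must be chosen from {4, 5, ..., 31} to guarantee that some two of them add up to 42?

Group the elements by complementary pair {x, 42−x}: {11,31}, {12,30}, {13,29}, …, giving 10 two-element pairs, the single value 21 (it cannot pair with itself since the integers are distinct), and 7 integers whose partner 42−x falls outside [4,31].
Treating each of those 18 groups as a pigeonhole, one can pick one integer per group — 18 integers — with no two summing to 42.
The 19th integer lands in an occupied pair, forcing a sum of 42.

19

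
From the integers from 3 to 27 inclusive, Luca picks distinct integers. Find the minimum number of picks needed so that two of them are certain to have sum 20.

Two chosen integers sum to 20 exactly when both halves of some pair {x, 20−x} with 3 ≤ x ≤ 20−x ≤ 17 are chosen — 7 such pairs.
The remaining 11 elements (those with no distinct partner in range) can never complete a 20-sum, so the worst case takes all of them and one from each pair: 11 + 7 = 18.
Pigeonhole: the 19th integer has to be the second member of some pair, so 18 + 1 = 19.

19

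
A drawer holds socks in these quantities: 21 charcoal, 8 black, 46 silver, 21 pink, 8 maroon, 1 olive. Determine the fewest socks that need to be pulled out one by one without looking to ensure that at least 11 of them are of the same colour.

The 6 colours are the holes; the socks drawn are the pigeons.
To avoid 11 of any one colour, the worst case takes at most 10 of each colour, or every sock of a colour that has fewer than 10.
That gives 10 + 8 + 10 + 10 + 8 + 1 = 47 socks with no colour reaching 11.
The next sock forces some colour to 11, so 47 + 1 = 48.

48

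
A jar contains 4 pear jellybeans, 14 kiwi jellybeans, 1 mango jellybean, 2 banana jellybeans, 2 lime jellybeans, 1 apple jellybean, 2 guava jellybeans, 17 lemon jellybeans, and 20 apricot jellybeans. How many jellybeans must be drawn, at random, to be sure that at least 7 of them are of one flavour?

The 9 flavours are the holes; the jellybeans drawn are the pigeons.
To avoid 7 of any one flavour, the worst case takes at most 6 of each flavour, or every jellybean of a flavour that has fewer than 6.
That gives 4 + 6 + 1 + 2 + 2 + 1 + 2 + 6 + 6 = 30 jellybeans with no flavour reaching 7.
The next jellybean forces some flavour to 7, so 30 + 1 = 31.

31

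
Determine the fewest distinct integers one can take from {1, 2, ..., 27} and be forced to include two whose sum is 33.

17

Two chosen integers sum to 33 exactly when both halves of some pair {x, 33−x} with 6 ≤ x ≤ 33−x ≤ 27 are chosen — 11 such pairs.
The remaining 5 elements (those with no distinct partner in range) can never complete a 33-sum, so the worst case takes all of them and one from each pair: 5 + 11 = 16.
The 17th integer has to be the second member of some pair, so 16 + 1 = 17.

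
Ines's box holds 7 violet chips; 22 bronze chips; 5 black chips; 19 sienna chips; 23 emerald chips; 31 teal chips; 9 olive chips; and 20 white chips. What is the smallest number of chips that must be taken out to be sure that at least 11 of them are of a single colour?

An adversary could hand out at most 10 chips per colour (violet, black, olive run out sooner): 7 + 10 + 5 + 10 + 10 + 10 + 9 + 10 = 71 chips and still no colour has 11.
One more chip lands in a colour already at 10, so 72 draws are enough and 71 are not.

72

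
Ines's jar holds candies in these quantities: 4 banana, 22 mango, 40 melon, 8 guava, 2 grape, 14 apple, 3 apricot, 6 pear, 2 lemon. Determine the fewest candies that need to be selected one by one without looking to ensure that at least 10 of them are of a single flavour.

53

An adversary could hand out at most 9 candies per flavour (6 flavours run out sooner): 4 + 9 + 9 + 8 + 2 + 9 + 3 + 6 + 2 = 52 candies and still no flavour has 10.
By the pigeonhole principle, one more candy lands in a flavour already at 9, so 53 draws are enough and 52 are not.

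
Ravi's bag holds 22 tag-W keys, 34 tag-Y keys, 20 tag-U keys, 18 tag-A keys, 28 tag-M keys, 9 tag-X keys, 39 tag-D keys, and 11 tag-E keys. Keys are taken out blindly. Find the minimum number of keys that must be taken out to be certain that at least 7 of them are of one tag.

Put each drawn key into a box by tag. The largest draw with every box below 7 takes min(count, 6) from each tag.
Σ min(cᵢ, 6) = 6 + 6 + 6 + 6 + 6 + 6 + 6 + 6 = 48.
Draw number 48 + 1 = 49 must push one box to 7.

49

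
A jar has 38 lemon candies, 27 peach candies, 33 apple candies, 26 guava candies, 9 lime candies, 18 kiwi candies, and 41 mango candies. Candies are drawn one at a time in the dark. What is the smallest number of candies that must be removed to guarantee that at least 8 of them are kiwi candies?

In the worst case for collecting kiwi candies, every non-kiwi candy comes out first.
There are 38 + 27 + 33 + 26 + 9 + 41 = 174 non-kiwi candies altogether.
After those, each further candy must be kiwi, so 174 + 8 = 182 draws guarantee 8 kiwi candies.

182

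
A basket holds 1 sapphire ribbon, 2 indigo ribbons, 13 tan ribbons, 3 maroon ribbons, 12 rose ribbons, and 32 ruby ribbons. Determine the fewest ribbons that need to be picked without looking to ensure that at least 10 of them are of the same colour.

34

An adversary could hand out at most 9 ribbons per colour (sapphire, indigo, maroon run out sooner): 1 + 2 + 9 + 3 + 9 + 9 = 33 ribbons and still no colour has 10.
One more ribbon lands in a colour already at 9, so 34 draws are enough and 33 are not.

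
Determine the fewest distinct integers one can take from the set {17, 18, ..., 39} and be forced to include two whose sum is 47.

17

Two chosen integers sum to 47 exactly when both halves of some pair {x, 47−x} with 17 ≤ x ≤ 47−x ≤ 30 are chosen — 7 such pairs.
The remaining 9 elements (those with no distinct partner in range) can never complete a 47-sum, so the worst case takes all of them and one from each pair: 9 + 7 = 16.
By pigeonhole, the 17th integer has to be the second member of some pair, so 16 + 1 = 17.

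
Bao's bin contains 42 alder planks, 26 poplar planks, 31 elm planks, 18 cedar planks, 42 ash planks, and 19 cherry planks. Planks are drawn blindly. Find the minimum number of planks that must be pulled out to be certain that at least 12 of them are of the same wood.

67

An adversary could hand out at most 11 planks per wood: 11 + 11 + 11 + 11 + 11 + 11 = 66 planks and still no wood has 12.
By pigeonhole, one more plank lands in a wood already at 11, so 67 draws are enough and 66 are not.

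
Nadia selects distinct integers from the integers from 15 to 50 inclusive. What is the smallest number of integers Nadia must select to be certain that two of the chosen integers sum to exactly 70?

Group the elements by complementary pair {x, 70−x}: {20,50}, {21,49}, {22,48}, …, giving 15 two-element pairs, the single value 35 (it cannot pair with itself since the integers are distinct), and 5 integers whose partner 70−x falls outside [15,50].
Pigeonhole: treating each of those 21 groups as a pigeonhole, one can pick one integer per group — 21 integers — with no two summing to 70.
The 22nd integer lands in an occupied pair, forcing a sum of 70.

22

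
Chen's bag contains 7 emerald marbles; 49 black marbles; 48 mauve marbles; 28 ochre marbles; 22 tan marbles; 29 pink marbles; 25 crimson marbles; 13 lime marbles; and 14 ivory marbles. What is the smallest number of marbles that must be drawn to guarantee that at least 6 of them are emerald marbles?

In the worst case for collecting emerald marbles, every non-emerald marble comes out first.
There are 49 + 48 + 28 + 22 + 29 + 25 + 13 + 14 = 228 non-emerald marbles altogether.
After those, each further marble must be emerald, so 228 + 6 = 234 draws guarantee 6 emerald marbles.

234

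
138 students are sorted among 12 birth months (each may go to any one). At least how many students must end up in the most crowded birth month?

12

The 12 birth months are the holes and the 138 students are the pigeons.
If every birth month held at most 11 students, the total would be at most 12 × 11 = 132, which is less than 138.
So some birth month holds at least ⌈138/12⌉ = 12 students.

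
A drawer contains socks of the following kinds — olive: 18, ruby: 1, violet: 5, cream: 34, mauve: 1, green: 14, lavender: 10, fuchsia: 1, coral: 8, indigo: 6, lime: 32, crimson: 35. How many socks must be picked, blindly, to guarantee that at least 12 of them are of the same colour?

Pigeonhole: put each drawn sock into a box by colour. The largest draw with every box below 12 takes min(count, 11) from each colour; colours with fewer than 11 contribute all they have.
Σ min(cᵢ, 11) = 11 + 1 + 5 + 11 + 1 + 11 + 10 + 1 + 8 + 6 + 11 + 11 = 87.
Draw number 87 + 1 = 88 must push one box to 12.

88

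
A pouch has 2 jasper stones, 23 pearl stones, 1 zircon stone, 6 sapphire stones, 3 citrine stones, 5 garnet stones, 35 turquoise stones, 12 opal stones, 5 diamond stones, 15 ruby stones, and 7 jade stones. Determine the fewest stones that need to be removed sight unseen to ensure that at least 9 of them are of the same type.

The 11 types are the holes; the stones drawn are the pigeons.
To avoid 9 of any one type, the worst case takes at most 8 of each type, or every stone of a type that has fewer than 8.
That gives 2 + 8 + 1 + 6 + 3 + 5 + 8 + 8 + 5 + 8 + 7 = 61 stones with no type reaching 9.
The next stone forces some type to 9, so 61 + 1 = 62.

62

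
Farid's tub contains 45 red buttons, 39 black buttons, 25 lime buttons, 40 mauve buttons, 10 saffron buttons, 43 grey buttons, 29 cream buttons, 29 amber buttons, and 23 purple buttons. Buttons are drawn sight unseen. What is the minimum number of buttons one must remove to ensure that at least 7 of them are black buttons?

In the worst case for collecting black buttons, every non-black button comes out first.
There are 45 + 25 + 40 + 10 + 43 + 29 + 29 + 23 = 244 non-black buttons altogether.
After those, each further button must be black, so 244 + 7 = 251 draws guarantee 7 black buttons.

251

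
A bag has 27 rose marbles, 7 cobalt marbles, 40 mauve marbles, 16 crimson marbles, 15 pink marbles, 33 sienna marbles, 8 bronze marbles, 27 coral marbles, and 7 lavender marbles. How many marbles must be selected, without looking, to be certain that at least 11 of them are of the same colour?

83

The 9 colours are the holes; the marbles drawn are the pigeons.
To avoid 11 of any one colour, the worst case takes at most 10 of each colour, or every marble of a colour that has fewer than 10.
That gives 10 + 7 + 10 + 10 + 10 + 10 + 8 + 10 + 7 = 82 marbles with no colour reaching 11.
The next marble forces some colour to 11, so 82 + 1 = 83.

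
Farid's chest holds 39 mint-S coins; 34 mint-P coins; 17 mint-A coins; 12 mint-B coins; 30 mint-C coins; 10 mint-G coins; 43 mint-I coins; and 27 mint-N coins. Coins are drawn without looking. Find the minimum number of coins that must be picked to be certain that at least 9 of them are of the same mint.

An adversary could hand out at most 8 coins per mint: 8 + 8 + 8 + 8 + 8 + 8 + 8 + 8 = 64 coins and still no mint has 9.
By pigeonhole, one more coin lands in a mint already at 8, so 65 draws are enough and 64 are not.

65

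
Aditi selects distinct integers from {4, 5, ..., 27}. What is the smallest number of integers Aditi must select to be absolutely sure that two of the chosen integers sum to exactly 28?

15

Two chosen integers sum to 28 exactly when both halves of some pair {x, 28−x} with 4 ≤ x ≤ 28−x ≤ 24 are chosen — 10 such pairs.
The remaining 4 elements (those with no distinct partner in range) can never complete a 28-sum, so the worst case takes all of them and one from each pair: 4 + 10 = 14.
The 15th integer has to be the second member of some pair, so 14 + 1 = 15.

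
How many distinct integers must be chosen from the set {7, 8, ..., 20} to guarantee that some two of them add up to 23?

A set avoiding the sum 23 can contain at most one of each pair {x, 23−x}, plus the 4 elements whose complement lies outside the range.
The integers 12, …, 20 (9 of them) are such a set: any two sum to at least 12+13 = 25 > 23.
Any 10th integer completes one of the 5 pairs, so 10 choices force a sum of 23.

10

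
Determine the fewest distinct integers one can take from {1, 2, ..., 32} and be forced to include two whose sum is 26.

21

Group the elements by complementary pair {x, 26−x}: {1,25}, {2,24}, {3,23}, …, giving 12 two-element pairs, the single value 13 (it cannot pair with itself since the integers are distinct), and 7 integers whose partner 26−x falls outside [1,32].
Treating each of those 20 groups as a pigeonhole, one can pick one integer per group — 20 integers — with no two summing to 26.
The 21st integer lands in an occupied pair, forcing a sum of 26.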